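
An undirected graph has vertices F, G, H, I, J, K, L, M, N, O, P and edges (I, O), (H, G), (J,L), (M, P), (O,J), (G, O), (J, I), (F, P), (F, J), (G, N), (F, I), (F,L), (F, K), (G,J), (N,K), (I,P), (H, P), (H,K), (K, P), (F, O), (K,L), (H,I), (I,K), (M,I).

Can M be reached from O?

Yes

Explore from O.
Distance 1: reach F, G, I, J.
Distance 2: reach H, K, L, M, N, P.
Found M.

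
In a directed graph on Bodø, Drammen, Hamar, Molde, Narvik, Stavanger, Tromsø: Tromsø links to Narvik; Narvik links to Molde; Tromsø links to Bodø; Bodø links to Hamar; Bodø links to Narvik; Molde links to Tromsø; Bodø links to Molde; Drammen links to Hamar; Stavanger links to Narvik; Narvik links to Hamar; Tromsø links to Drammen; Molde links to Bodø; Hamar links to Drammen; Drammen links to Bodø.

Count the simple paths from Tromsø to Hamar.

7

Tromsø→Bodø→Hamar
Tromsø→Bodø→Narvik→Hamar
Tromsø→Drammen→Bodø→Hamar
Tromsø→Drammen→Bodø→Narvik→Hamar
Tromsø→Drammen→Hamar
Tromsø→Narvik→Hamar
Tromsø→Narvik→Molde→Bodø→Hamar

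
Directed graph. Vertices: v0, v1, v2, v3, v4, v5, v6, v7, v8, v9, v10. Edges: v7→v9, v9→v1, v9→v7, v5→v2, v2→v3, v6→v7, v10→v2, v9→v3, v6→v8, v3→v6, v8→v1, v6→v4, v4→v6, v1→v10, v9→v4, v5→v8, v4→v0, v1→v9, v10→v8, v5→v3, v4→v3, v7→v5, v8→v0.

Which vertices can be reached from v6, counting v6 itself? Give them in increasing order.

v0, v1, v2, v3, v4, v5, v6, v7, v8, v9, v10

Start at v6.
Its neighbours: v4, v7, v8.
Then their neighbours: v0, v1, v3, v5, v9.
Then next layer: v2, v10.
Every vertex is now reached.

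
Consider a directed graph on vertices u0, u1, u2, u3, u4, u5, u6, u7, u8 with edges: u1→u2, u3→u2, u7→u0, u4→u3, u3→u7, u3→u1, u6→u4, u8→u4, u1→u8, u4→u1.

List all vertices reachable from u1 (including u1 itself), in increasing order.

Start at u1.
Its neighbours: u2, u8.
Then their neighbours: u4.
Then next layer: u3.
Then next layer: u7.
Then next layer: u0.
Nothing further is reachable.

u0, u1, u2, u3, u4, u7, u8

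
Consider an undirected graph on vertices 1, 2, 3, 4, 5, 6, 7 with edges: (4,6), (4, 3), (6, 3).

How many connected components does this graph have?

From 1: component {1}.
From 2: component {2}.
From 3: component {3, 4, 6}.
From 5: component {5}.
From 7: component {7}.
That's 5 components.

5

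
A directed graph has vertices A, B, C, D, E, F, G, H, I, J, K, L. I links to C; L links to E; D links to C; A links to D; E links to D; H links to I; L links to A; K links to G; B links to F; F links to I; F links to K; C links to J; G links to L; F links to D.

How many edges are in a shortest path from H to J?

Distance 0: H.
Distance 1: I.
Distance 2: C.
Distance 3: J — contains J.

3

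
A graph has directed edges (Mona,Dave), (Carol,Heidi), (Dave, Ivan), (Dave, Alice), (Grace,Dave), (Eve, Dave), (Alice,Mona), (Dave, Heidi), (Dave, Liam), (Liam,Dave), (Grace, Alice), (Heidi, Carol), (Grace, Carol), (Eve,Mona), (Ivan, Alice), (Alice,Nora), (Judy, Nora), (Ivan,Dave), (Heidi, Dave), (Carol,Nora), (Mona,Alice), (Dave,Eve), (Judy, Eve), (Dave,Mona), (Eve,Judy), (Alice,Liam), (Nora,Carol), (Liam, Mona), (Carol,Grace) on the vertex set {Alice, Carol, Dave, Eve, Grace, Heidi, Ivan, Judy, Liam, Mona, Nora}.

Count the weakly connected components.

1

From Alice: component {Alice, Carol, Dave, Eve, Grace, Heidi, Ivan, Judy, Liam, Mona, Nora}.
That's 1 component.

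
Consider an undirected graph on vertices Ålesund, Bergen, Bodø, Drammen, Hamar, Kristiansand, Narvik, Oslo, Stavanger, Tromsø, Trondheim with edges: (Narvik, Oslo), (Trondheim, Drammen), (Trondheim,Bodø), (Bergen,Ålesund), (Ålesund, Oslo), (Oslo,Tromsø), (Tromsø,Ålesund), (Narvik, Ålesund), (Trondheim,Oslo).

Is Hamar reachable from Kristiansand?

Kristiansand has no edges, so nothing is reachable from it.

No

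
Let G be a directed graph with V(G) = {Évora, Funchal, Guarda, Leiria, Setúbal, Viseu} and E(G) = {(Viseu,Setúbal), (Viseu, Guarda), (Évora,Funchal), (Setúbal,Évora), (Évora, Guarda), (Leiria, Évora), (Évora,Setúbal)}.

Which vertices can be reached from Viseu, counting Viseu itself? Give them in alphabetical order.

Évora, Funchal, Guarda, Setúbal, Viseu

Start at Viseu.
Its neighbours: Guarda, Setúbal.
Then their neighbours: Évora.
Then next layer: Funchal.
Nothing further is reachable.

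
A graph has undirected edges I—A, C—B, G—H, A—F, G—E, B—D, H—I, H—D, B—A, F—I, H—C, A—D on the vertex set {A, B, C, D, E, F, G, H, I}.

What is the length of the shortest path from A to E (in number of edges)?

Distance 0: A.
Distance 1: B, D, F, I.
Distance 2: C, H.
Distance 3: G.
Distance 4: E — contains E.

4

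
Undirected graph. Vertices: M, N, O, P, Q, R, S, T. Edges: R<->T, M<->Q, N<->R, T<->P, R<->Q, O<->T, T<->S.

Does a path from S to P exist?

Yes

Explore from S.
Distance 1: reach T.
Distance 2: reach O, P, R.
Found P.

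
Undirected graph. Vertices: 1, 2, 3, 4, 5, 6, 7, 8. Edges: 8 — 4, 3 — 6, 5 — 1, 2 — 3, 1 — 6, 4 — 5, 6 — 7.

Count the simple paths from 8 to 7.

8–4–5–1–6–7

1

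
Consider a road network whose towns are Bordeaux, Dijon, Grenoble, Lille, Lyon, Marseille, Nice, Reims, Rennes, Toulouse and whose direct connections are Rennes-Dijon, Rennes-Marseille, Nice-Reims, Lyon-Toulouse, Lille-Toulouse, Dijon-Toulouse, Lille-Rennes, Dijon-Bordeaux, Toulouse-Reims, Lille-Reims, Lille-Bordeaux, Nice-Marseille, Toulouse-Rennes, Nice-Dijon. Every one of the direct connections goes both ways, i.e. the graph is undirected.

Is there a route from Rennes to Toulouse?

Yes

Explore from Rennes.
Distance 1: reach Dijon, Lille, Marseille, Toulouse.
Found Toulouse.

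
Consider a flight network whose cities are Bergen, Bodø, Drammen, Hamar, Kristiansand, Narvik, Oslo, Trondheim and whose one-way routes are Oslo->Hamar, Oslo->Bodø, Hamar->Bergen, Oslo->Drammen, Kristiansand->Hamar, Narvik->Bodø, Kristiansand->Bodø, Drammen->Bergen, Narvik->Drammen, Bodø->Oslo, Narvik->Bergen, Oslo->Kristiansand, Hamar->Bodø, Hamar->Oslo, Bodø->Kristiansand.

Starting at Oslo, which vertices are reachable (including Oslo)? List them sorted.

Bergen, Bodø, Drammen, Hamar, Kristiansand, Oslo

Start at Oslo.
Its neighbours: Bodø, Drammen, Hamar, Kristiansand.
Then their neighbours: Bergen.
Nothing further is reachable.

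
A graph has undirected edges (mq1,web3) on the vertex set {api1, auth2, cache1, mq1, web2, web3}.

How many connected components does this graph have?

5

From api1: component {api1}.
From auth2: component {auth2}.
From cache1: component {cache1}.
From mq1: component {mq1, web3}.
From web2: component {web2}.
That's 5 components.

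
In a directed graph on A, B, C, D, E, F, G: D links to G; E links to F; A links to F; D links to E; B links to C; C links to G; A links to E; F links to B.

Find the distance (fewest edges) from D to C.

4

Distance 0: D.
Distance 1: E, G.
Distance 2: F.
Distance 3: B.
Distance 4: C — contains C.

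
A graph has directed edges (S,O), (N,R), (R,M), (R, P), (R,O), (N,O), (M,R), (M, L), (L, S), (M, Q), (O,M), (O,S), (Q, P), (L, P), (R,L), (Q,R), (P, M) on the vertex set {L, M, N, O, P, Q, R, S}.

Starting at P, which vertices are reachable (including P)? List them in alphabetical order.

Start at P.
Its neighbours: M.
Then their neighbours: L, Q, R.
Then next layer: O, S.
Nothing further is reachable.

L, M, O, P, Q, R, S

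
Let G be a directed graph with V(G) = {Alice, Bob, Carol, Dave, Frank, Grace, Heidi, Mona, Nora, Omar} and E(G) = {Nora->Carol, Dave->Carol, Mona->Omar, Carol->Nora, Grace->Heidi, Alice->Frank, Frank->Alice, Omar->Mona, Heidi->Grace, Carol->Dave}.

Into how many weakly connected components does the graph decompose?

From Alice: component {Alice, Frank}.
From Bob: component {Bob}.
From Carol: component {Carol, Dave, Nora}.
From Grace: component {Grace, Heidi}.
From Mona: component {Mona, Omar}.
That's 5 components.

5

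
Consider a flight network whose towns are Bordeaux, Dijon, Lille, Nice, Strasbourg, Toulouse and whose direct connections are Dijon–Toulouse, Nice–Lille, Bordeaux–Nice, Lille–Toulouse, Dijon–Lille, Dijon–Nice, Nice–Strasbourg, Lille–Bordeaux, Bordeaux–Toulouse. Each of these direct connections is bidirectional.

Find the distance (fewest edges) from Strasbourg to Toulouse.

3

Distance 0: Strasbourg.
Distance 1: Nice.
Distance 2: Bordeaux, Dijon, Lille.
Distance 3: Toulouse — contains Toulouse.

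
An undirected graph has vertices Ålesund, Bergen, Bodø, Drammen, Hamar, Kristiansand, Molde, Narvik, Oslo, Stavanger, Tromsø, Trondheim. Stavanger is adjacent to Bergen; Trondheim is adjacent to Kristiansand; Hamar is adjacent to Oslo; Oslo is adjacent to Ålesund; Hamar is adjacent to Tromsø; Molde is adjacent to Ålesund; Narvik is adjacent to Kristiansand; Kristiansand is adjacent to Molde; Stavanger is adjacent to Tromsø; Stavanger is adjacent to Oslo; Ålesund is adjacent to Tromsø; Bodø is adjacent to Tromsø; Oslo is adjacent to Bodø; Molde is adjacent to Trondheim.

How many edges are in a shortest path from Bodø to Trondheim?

4

Distance 0: Bodø.
Distance 1: Oslo, Tromsø.
Distance 2: Ålesund, Hamar, Stavanger.
Distance 3: Bergen, Molde.
Distance 4: Kristiansand, Trondheim — contains Trondheim.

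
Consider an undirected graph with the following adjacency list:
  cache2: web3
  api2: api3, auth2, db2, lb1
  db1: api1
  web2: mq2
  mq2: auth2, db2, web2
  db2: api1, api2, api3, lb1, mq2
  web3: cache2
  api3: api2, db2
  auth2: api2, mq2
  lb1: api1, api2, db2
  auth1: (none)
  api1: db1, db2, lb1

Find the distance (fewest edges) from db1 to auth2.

Distance 0: db1.
Distance 1: api1.
Distance 2: db2, lb1.
Distance 3: api2, api3, mq2.
Distance 4: auth2, web2 — contains auth2.

4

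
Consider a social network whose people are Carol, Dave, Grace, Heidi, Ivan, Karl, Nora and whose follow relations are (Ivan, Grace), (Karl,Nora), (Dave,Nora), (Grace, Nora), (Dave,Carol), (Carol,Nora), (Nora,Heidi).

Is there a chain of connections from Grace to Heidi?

Explore from Grace.
Distance 1: reach Nora.
Distance 2: reach Heidi.
Found Heidi.

Yes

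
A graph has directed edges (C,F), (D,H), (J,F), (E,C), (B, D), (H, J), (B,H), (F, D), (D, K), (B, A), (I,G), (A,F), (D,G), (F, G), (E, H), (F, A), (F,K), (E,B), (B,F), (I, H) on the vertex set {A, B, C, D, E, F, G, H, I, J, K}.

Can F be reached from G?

No

G has no outgoing edges, so nothing is reachable from it.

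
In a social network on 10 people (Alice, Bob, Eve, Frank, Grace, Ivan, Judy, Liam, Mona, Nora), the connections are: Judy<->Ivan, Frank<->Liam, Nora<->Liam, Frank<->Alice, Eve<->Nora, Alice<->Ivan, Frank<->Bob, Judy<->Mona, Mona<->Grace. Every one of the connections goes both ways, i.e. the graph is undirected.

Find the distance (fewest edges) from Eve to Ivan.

Distance 0: Eve.
Distance 1: Nora.
Distance 2: Liam.
Distance 3: Frank.
Distance 4: Alice, Bob.
Distance 5: Ivan — contains Ivan.

5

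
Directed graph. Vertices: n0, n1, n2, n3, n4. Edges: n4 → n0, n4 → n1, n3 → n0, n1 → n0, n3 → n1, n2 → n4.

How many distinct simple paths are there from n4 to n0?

2

n4→n0
n4→n1→n0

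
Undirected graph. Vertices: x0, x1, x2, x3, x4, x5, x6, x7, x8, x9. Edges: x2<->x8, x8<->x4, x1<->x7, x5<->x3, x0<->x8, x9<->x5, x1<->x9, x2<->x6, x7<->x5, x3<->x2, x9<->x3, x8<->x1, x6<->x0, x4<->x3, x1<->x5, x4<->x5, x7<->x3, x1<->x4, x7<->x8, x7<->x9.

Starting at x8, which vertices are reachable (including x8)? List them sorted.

Start at x8.
Its neighbours: x0, x1, x2, x4, x7.
Then their neighbours: x3, x5, x6, x9.
Every vertex is now reached.

x0, x1, x2, x3, x4, x5, x6, x7, x8, x9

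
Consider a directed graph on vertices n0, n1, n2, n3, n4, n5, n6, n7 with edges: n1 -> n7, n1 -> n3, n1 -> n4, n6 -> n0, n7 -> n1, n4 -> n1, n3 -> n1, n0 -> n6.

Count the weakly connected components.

From n0: component {n0, n6}.
From n1: component {n1, n3, n4, n7}.
From n2: component {n2}.
From n5: component {n5}.
That's 4 components.

4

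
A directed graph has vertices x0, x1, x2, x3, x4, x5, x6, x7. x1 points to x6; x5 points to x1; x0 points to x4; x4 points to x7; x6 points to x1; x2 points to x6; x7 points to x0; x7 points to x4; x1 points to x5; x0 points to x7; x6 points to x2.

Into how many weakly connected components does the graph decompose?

3

From x0: component {x0, x4, x7}.
From x1: component {x1, x2, x5, x6}.
From x3: component {x3}.
That's 3 components.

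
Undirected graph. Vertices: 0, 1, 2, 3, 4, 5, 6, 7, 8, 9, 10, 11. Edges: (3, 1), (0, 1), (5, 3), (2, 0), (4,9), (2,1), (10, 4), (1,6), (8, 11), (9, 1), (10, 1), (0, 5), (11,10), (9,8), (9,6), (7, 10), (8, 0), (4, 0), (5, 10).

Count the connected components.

1

From 0: component {0, 1, 2, 3, 4, 5, 6, 7, 8, 9, 10, 11}.
That's 1 component.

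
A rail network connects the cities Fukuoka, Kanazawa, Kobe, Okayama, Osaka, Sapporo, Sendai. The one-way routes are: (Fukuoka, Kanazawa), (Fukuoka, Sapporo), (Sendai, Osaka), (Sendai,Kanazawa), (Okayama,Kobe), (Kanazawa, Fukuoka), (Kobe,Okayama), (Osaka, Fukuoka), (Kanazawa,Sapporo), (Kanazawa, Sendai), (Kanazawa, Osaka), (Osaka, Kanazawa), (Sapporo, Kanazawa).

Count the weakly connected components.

From Fukuoka: component {Fukuoka, Kanazawa, Osaka, Sapporo, Sendai}.
From Kobe: component {Kobe, Okayama}.
That's 2 components.

2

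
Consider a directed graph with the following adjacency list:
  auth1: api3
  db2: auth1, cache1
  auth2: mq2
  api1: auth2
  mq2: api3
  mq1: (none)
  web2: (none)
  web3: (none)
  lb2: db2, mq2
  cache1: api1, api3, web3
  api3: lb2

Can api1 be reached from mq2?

Explore from mq2.
Distance 1: reach api3.
Distance 2: reach lb2.
Distance 3: reach db2.
Distance 4: reach auth1, cache1.
Distance 5: reach api1, web3.
Found api1.

Yes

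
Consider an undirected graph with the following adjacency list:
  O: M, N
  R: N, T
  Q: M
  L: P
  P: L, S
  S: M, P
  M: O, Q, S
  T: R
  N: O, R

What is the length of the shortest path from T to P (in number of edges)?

6

Distance 0: T.
Distance 1: R.
Distance 2: N.
Distance 3: O.
Distance 4: M.
Distance 5: Q, S.
Distance 6: P — contains P.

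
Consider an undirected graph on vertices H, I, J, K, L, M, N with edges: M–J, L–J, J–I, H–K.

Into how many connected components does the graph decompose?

3

From H: component {H, K}.
From I: component {I, J, L, M}.
From N: component {N}.
That's 3 components.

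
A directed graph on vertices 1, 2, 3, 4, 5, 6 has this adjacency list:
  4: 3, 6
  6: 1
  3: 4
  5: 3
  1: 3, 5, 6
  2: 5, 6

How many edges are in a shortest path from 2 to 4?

Distance 0: 2.
Distance 1: 5, 6.
Distance 2: 1, 3.
Distance 3: 4 — contains 4.

3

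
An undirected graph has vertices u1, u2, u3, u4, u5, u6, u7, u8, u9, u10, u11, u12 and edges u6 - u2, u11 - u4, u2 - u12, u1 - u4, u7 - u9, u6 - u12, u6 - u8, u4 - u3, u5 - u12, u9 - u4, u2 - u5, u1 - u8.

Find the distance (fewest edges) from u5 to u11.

6

Distance 0: u5.
Distance 1: u2, u12.
Distance 2: u6.
Distance 3: u8.
Distance 4: u1.
Distance 5: u4.
Distance 6: u3, u9, u11 — contains u11.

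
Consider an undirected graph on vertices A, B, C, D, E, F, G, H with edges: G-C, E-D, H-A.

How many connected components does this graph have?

5

From A: component {A, H}.
From B: component {B}.
From C: component {C, G}.
From D: component {D, E}.
From F: component {F}.
That's 5 components.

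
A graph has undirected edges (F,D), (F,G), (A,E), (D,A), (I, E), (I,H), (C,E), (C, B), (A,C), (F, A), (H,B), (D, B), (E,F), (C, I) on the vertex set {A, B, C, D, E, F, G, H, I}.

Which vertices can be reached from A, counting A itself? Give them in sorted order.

A, B, C, D, E, F, G, H, I

Start at A.
Its neighbours: C, D, E, F.
Then their neighbours: B, G, I.
Then next layer: H.
Every vertex is now reached.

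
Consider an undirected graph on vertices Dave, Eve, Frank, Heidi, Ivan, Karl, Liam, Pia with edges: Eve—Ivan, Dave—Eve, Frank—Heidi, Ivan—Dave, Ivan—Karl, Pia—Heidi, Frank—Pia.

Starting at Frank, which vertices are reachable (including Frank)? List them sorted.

Start at Frank.
Its neighbours: Heidi, Pia.
Nothing further is reachable.

Frank, Heidi, Pia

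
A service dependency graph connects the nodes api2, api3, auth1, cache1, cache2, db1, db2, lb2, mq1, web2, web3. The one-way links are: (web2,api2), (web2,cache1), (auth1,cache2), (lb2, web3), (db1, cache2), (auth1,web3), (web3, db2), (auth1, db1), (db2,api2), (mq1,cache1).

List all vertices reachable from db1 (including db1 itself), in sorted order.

Start at db1.
Its neighbours: cache2.
Nothing further is reachable.

cache2, db1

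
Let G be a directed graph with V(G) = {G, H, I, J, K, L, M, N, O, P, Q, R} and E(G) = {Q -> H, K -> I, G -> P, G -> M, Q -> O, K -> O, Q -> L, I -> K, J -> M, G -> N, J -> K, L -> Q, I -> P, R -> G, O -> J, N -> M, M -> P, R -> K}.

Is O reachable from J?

Explore from J.
Distance 1: reach K, M.
Distance 2: reach I, O, P.
Found O.

Yes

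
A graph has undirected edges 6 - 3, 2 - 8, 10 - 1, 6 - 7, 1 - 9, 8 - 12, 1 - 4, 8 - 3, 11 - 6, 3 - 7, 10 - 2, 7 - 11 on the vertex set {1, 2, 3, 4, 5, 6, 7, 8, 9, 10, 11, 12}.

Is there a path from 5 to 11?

No

5 has no edges, so nothing is reachable from it.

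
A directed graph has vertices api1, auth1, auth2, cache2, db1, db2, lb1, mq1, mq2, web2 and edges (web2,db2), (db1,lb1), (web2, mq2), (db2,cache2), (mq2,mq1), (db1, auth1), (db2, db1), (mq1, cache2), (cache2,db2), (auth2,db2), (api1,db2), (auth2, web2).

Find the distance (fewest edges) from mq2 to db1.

4

Distance 0: mq2.
Distance 1: mq1.
Distance 2: cache2.
Distance 3: db2.
Distance 4: db1 — contains db1.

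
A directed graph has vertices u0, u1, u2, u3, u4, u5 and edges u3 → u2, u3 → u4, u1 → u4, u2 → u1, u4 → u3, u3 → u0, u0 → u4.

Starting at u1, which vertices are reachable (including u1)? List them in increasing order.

u0, u1, u2, u3, u4

Start at u1.
Its neighbours: u4.
Then their neighbours: u3.
Then next layer: u0, u2.
Nothing further is reachable.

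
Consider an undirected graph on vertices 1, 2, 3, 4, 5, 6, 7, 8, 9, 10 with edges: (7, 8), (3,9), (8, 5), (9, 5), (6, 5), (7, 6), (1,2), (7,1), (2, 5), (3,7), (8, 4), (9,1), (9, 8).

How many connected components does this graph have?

From 1: component {1, 2, 3, 4, 5, 6, 7, 8, 9}.
From 10: component {10}.
That's 2 components.

2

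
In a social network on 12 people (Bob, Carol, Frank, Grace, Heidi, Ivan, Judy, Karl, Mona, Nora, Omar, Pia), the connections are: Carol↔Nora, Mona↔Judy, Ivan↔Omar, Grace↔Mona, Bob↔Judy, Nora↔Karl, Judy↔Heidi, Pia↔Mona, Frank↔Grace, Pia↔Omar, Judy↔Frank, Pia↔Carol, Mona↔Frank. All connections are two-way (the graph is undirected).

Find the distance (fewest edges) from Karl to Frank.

5

Distance 0: Karl.
Distance 1: Nora.
Distance 2: Carol.
Distance 3: Pia.
Distance 4: Mona, Omar.
Distance 5: Frank, Grace, Ivan, Judy — contains Frank.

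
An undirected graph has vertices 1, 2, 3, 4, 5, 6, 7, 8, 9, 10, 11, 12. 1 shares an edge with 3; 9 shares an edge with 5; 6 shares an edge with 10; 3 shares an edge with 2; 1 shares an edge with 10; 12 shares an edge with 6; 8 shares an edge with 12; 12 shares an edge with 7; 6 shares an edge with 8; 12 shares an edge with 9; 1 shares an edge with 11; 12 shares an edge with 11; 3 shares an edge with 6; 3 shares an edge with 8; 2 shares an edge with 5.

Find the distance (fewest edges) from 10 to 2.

3

Distance 0: 10.
Distance 1: 1, 6.
Distance 2: 3, 8, 11, 12.
Distance 3: 2, 7, 9 — contains 2.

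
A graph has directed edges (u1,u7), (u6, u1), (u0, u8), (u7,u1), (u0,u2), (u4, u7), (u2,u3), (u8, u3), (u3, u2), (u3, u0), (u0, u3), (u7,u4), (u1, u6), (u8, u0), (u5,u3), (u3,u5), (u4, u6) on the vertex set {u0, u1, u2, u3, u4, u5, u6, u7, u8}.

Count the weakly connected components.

From u0: component {u0, u2, u3, u5, u8}.
From u1: component {u1, u4, u6, u7}.
That's 2 components.

2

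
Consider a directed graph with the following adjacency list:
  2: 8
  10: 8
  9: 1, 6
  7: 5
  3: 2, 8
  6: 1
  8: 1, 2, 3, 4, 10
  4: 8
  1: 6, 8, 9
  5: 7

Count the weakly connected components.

2

From 1: component {1, 2, 3, 4, 6, 8, 9, 10}.
From 5: component {5, 7}.
That's 2 components.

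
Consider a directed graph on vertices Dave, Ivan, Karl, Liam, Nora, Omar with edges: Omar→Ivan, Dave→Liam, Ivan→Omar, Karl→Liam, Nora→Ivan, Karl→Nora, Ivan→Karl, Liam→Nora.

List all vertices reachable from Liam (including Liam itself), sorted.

Ivan, Karl, Liam, Nora, Omar

Start at Liam.
Its neighbours: Nora.
Then their neighbours: Ivan.
Then next layer: Karl, Omar.
Nothing further is reachable.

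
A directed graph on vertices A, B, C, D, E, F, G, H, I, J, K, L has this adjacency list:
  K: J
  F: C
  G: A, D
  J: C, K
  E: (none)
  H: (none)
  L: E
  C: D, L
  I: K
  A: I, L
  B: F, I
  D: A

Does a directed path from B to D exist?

Explore from B.
Distance 1: reach F, I.
Distance 2: reach C, K.
Distance 3: reach D, J, L.
Found D.

Yes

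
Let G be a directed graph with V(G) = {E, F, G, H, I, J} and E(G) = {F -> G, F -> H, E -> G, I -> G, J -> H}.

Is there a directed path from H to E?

H has no outgoing edges, so nothing is reachable from it.

No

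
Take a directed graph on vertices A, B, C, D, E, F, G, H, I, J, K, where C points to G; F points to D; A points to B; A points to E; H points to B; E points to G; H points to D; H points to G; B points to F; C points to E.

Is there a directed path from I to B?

I has no outgoing edges, so nothing is reachable from it.

No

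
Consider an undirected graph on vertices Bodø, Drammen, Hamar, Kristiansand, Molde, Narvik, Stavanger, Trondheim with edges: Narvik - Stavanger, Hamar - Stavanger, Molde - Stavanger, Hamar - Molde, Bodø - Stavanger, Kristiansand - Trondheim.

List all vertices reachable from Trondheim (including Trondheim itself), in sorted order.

Kristiansand, Trondheim

Start at Trondheim.
Its neighbours: Kristiansand.
Nothing further is reachable.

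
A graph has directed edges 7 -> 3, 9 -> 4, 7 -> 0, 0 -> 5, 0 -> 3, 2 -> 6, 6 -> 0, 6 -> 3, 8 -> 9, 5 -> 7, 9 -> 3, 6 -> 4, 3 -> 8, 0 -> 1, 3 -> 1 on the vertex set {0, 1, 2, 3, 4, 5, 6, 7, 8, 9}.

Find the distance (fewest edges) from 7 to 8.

2

Distance 0: 7.
Distance 1: 0, 3.
Distance 2: 1, 5, 8 — contains 8.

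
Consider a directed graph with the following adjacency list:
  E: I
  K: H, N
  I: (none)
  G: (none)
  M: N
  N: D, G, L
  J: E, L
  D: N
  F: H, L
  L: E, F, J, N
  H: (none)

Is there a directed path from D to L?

Explore from D.
Distance 1: reach N.
Distance 2: reach G, L.
Found L.

Yes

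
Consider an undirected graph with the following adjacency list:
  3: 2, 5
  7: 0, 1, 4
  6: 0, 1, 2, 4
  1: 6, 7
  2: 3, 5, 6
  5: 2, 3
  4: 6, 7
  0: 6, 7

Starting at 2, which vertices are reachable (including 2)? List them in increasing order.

0, 1, 2, 3, 4, 5, 6, 7

Start at 2.
Its neighbours: 3, 5, 6.
Then their neighbours: 0, 1, 4.
Then next layer: 7.
Every vertex is now reached.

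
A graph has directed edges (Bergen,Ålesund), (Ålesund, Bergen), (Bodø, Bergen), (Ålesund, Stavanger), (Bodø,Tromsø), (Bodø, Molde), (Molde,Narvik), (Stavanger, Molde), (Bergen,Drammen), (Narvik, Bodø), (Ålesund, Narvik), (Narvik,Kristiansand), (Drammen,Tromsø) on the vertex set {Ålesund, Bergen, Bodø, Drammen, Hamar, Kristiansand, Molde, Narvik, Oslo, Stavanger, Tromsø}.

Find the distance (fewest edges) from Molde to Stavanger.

5

Distance 0: Molde.
Distance 1: Narvik.
Distance 2: Bodø, Kristiansand.
Distance 3: Bergen, Tromsø.
Distance 4: Ålesund, Drammen.
Distance 5: Stavanger — contains Stavanger.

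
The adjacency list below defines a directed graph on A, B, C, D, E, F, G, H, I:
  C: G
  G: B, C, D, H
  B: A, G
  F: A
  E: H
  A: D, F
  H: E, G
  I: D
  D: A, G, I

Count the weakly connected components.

From A: component {A, B, C, D, E, F, G, H, I}.
That's 1 component.

1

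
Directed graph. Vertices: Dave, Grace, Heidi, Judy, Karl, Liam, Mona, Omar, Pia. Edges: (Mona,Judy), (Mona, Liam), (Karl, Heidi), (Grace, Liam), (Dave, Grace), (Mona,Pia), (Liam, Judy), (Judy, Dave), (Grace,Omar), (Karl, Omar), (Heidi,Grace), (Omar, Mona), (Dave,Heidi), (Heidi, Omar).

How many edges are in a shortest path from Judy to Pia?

Distance 0: Judy.
Distance 1: Dave.
Distance 2: Grace, Heidi.
Distance 3: Liam, Omar.
Distance 4: Mona.
Distance 5: Pia — contains Pia.

5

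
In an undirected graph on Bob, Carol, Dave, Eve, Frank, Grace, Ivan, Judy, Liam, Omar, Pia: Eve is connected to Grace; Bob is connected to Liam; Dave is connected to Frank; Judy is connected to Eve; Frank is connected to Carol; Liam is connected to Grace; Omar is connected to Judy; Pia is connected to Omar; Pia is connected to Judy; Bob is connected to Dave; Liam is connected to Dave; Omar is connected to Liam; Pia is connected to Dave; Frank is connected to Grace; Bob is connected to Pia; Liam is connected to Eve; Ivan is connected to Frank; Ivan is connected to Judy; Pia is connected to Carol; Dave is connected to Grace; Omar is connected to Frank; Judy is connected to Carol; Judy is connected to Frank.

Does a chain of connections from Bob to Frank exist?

Explore from Bob.
Distance 1: reach Dave, Liam, Pia.
Distance 2: reach Carol, Eve, Frank, Grace, Judy, Omar.
Found Frank.

Yes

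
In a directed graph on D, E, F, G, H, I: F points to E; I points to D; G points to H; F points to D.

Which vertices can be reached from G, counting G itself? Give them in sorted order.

Start at G.
Its neighbours: H.
Nothing further is reachable.

G, H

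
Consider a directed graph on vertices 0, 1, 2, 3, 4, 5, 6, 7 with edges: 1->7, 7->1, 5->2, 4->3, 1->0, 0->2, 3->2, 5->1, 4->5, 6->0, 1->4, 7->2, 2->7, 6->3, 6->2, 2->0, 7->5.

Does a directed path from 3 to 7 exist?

Explore from 3.
Distance 1: reach 2.
Distance 2: reach 0, 7.
Found 7.

Yes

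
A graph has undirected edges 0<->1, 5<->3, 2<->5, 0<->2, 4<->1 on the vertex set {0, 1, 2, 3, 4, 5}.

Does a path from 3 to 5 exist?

Explore from 3.
Distance 1: reach 5.
Found 5.

Yes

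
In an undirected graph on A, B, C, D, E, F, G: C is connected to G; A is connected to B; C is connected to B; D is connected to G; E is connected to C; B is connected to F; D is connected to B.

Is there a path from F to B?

Yes

Explore from F.
Distance 1: reach B.
Found B.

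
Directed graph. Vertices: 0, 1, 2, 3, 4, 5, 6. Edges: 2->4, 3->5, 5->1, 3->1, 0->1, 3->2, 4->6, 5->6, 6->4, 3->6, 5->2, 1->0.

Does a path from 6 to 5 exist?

No

Explore from 6.
Distance 1: reach 4.
The search from 6 is exhausted; no directed path reaches 5.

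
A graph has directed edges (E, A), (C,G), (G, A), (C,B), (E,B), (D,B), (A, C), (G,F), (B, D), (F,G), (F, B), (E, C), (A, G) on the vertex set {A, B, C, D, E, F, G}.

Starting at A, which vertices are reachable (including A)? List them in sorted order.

Start at A.
Its neighbours: C, G.
Then their neighbours: B, F.
Then next layer: D.
Nothing further is reachable.

A, B, C, D, F, G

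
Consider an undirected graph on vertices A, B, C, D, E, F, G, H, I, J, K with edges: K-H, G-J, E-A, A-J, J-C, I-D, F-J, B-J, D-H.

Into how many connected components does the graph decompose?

2

From A: component {A, B, C, E, F, G, J}.
From D: component {D, H, I, K}.
That's 2 components.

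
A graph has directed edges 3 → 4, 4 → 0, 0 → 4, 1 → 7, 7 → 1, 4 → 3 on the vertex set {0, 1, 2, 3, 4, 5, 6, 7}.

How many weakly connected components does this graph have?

5

From 0: component {0, 3, 4}.
From 1: component {1, 7}.
From 2: component {2}.
From 5: component {5}.
From 6: component {6}.
That's 5 components.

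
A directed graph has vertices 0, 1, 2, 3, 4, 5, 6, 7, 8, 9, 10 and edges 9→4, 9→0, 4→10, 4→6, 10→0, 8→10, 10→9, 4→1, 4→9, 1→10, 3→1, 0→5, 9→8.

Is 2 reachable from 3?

No

Explore from 3.
Distance 1: reach 1.
Distance 2: reach 10.
Distance 3: reach 0, 9.
Distance 4: reach 4, 5, 8.
Distance 5: reach 6.
The search from 3 is exhausted; no directed path reaches 2.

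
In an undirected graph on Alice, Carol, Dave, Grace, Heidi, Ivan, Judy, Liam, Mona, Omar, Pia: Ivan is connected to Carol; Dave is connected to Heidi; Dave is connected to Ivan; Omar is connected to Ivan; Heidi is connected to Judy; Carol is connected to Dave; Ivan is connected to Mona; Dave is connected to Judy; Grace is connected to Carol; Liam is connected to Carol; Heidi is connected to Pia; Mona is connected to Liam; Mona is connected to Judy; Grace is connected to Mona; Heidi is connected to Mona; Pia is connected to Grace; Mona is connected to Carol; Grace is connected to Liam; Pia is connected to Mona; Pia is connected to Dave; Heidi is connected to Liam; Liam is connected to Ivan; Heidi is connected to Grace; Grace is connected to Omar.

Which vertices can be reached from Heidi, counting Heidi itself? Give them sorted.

Start at Heidi.
Its neighbours: Dave, Grace, Judy, Liam, Mona, Pia.
Then their neighbours: Carol, Ivan, Omar.
Nothing further is reachable.

Carol, Dave, Grace, Heidi, Ivan, Judy, Liam, Mona, Omar, Pia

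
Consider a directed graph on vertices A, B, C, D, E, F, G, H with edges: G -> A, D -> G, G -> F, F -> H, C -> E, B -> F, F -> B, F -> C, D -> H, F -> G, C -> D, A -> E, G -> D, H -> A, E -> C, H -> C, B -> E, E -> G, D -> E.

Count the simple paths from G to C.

G→A→E→C
G→D→E→C
G→D→H→A→E→C
G→D→H→C
G→F→B→E→C
G→F→C
G→F→H→A→E→C
G→F→H→C

8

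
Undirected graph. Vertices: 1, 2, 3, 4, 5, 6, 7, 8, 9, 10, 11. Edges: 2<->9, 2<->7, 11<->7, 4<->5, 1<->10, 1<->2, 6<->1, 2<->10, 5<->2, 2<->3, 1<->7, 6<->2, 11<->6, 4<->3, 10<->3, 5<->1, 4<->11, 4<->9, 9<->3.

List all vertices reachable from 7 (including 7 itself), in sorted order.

1, 2, 3, 4, 5, 6, 7, 9, 10, 11

Start at 7.
Its neighbours: 1, 2, 11.
Then their neighbours: 3, 4, 5, 6, 9, 10.
Nothing further is reachable.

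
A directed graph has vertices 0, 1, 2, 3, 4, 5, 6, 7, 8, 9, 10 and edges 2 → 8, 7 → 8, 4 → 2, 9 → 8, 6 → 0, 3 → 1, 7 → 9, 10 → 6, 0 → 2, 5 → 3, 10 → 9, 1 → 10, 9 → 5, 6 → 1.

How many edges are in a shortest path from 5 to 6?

Distance 0: 5.
Distance 1: 3.
Distance 2: 1.
Distance 3: 10.
Distance 4: 6, 9 — contains 6.

4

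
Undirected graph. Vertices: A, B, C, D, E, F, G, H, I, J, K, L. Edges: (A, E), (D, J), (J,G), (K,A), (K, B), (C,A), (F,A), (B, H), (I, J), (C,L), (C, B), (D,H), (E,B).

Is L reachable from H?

Yes

Explore from H.
Distance 1: reach B, D.
Distance 2: reach C, E, J, K.
Distance 3: reach A, G, I, L.
Found L.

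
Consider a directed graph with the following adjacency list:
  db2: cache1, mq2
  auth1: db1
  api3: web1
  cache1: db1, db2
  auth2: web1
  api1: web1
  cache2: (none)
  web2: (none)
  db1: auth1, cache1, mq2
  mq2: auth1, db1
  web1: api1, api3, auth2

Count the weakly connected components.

4

From api1: component {api1, api3, auth2, web1}.
From auth1: component {auth1, cache1, db1, db2, mq2}.
From cache2: component {cache2}.
From web2: component {web2}.
That's 4 components.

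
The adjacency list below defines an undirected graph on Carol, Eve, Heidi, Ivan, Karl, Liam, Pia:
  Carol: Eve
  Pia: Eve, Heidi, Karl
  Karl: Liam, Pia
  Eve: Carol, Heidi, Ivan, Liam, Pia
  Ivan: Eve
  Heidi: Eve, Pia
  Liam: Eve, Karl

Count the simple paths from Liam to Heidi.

Liam–Eve–Heidi
Liam–Eve–Pia–Heidi
Liam–Karl–Pia–Eve–Heidi
Liam–Karl–Pia–Heidi

4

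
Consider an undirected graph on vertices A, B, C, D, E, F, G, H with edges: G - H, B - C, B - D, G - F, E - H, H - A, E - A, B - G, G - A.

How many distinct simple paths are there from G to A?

3

G–A
G–H–A
G–H–E–A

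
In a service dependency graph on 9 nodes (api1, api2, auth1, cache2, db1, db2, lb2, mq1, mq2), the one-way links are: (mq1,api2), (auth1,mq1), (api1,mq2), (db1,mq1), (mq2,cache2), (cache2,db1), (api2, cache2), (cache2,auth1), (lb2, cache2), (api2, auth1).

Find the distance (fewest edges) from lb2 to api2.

Distance 0: lb2.
Distance 1: cache2.
Distance 2: auth1, db1.
Distance 3: mq1.
Distance 4: api2 — contains api2.

4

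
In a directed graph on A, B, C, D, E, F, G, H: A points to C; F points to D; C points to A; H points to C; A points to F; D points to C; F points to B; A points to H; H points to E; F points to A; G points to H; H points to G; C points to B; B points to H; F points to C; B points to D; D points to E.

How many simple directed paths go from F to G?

8

F→A→C→B→H→G
F→A→H→G
F→B→D→C→A→H→G
F→B→H→G
F→C→A→H→G
F→C→B→H→G
F→D→C→A→H→G
F→D→C→B→H→G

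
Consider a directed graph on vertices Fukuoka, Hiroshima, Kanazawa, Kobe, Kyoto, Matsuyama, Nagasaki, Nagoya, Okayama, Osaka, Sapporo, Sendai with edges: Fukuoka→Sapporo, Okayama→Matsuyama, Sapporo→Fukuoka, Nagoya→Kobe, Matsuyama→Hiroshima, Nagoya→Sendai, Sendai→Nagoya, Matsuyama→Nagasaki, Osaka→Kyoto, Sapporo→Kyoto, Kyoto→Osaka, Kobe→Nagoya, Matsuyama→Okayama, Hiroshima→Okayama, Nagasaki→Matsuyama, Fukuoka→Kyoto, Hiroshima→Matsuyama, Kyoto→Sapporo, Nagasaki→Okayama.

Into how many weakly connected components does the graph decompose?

4

From Fukuoka: component {Fukuoka, Kyoto, Osaka, Sapporo}.
From Hiroshima: component {Hiroshima, Matsuyama, Nagasaki, Okayama}.
From Kanazawa: component {Kanazawa}.
From Kobe: component {Kobe, Nagoya, Sendai}.
That's 4 components.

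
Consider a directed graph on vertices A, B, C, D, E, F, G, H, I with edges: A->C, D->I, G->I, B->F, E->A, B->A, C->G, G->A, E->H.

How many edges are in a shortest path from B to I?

Distance 0: B.
Distance 1: A, F.
Distance 2: C.
Distance 3: G.
Distance 4: I — contains I.

4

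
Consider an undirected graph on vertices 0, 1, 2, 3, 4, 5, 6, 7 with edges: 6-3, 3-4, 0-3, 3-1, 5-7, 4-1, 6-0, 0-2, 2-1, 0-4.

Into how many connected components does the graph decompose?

2

From 0: component {0, 1, 2, 3, 4, 6}.
From 5: component {5, 7}.
That's 2 components.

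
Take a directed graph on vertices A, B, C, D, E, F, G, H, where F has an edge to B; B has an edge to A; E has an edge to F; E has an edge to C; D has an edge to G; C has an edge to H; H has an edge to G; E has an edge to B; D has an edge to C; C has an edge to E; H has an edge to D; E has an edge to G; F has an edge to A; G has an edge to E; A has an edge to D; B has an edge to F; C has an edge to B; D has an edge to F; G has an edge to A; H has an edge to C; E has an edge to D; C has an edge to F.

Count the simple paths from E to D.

12

E→B→A→D
E→B→F→A→D
E→C→B→A→D
E→C→B→F→A→D
E→C→F→A→D
E→C→F→B→A→D
E→C→H→D
E→C→H→G→A→D
E→D
E→F→A→D
E→F→B→A→D
E→G→A→D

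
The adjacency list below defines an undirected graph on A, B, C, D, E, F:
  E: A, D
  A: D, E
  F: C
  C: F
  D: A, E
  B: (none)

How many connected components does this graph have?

From A: component {A, D, E}.
From B: component {B}.
From C: component {C, F}.
That's 3 components.

3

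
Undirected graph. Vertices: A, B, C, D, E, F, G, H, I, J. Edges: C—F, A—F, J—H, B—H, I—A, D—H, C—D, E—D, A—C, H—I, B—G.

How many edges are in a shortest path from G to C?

Distance 0: G.
Distance 1: B.
Distance 2: H.
Distance 3: D, I, J.
Distance 4: A, C, E — contains C.

4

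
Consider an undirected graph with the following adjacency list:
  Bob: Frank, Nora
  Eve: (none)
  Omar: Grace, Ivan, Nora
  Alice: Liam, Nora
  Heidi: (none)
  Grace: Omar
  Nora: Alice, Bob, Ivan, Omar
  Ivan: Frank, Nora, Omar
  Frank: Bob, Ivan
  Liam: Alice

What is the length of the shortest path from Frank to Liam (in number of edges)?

4

Distance 0: Frank.
Distance 1: Bob, Ivan.
Distance 2: Nora, Omar.
Distance 3: Alice, Grace.
Distance 4: Liam — contains Liam.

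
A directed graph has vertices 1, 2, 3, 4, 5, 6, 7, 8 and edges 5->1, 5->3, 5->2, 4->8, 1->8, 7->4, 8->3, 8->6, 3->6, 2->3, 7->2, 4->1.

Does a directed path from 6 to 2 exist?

No

6 has no outgoing edges, so nothing is reachable from it.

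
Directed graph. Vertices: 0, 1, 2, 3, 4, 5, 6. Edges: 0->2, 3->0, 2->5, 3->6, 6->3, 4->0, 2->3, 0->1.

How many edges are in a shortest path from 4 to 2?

2

Distance 0: 4.
Distance 1: 0.
Distance 2: 1, 2 — contains 2.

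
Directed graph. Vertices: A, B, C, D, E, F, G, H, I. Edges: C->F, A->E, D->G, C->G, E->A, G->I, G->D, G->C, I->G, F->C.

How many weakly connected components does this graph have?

From A: component {A, E}.
From B: component {B}.
From C: component {C, D, F, G, I}.
From H: component {H}.
That's 4 components.

4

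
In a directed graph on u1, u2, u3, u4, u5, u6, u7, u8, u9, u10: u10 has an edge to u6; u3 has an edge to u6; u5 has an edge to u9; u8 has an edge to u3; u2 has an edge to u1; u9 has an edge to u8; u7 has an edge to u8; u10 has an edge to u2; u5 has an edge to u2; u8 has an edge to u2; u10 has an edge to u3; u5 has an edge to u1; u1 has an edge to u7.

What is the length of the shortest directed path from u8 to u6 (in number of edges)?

Distance 0: u8.
Distance 1: u2, u3.
Distance 2: u1, u6 — contains u6.

2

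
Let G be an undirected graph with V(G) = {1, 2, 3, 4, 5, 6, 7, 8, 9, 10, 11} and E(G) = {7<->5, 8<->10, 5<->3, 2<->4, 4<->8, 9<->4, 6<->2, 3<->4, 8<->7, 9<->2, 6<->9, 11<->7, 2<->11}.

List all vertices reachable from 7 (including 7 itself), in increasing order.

Start at 7.
Its neighbours: 5, 8, 11.
Then their neighbours: 2, 3, 4, 10.
Then next layer: 6, 9.
Nothing further is reachable.

2, 3, 4, 5, 6, 7, 8, 9, 10, 11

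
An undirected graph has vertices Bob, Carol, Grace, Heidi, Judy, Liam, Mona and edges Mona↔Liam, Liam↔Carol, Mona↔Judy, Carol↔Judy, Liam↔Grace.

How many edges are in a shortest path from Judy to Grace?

3

Distance 0: Judy.
Distance 1: Carol, Mona.
Distance 2: Liam.
Distance 3: Grace — contains Grace.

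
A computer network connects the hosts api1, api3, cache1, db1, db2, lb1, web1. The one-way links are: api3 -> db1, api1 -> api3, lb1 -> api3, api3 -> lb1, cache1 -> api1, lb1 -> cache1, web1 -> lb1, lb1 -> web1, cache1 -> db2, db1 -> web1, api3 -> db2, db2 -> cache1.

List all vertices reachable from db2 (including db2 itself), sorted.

Start at db2.
Its neighbours: cache1.
Then their neighbours: api1.
Then next layer: api3.
Then next layer: db1, lb1.
Then next layer: web1.
Every vertex is now reached.

api1, api3, cache1, db1, db2, lb1, web1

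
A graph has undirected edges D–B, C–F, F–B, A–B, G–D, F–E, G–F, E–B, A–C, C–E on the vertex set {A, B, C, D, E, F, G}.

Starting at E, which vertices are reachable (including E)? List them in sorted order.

Start at E.
Its neighbours: B, C, F.
Then their neighbours: A, D, G.
Every vertex is now reached.

A, B, C, D, E, F, G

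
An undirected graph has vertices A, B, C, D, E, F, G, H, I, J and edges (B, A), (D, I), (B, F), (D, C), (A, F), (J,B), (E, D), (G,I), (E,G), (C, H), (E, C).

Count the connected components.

2

From A: component {A, B, F, J}.
From C: component {C, D, E, G, H, I}.
That's 2 components.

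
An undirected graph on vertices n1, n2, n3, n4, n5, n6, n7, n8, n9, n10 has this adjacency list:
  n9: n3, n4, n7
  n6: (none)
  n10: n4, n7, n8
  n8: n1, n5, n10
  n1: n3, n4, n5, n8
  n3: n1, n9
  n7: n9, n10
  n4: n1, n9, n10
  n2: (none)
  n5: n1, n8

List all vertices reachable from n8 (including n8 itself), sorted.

n1, n3, n4, n5, n7, n8, n9, n10

Start at n8.
Its neighbours: n1, n5, n10.
Then their neighbours: n3, n4, n7.
Then next layer: n9.
Nothing further is reachable.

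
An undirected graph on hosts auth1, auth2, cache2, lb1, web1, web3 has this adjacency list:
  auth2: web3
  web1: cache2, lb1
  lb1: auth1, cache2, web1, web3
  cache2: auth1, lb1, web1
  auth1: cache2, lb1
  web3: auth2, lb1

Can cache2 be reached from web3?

Explore from web3.
Distance 1: reach auth2, lb1.
Distance 2: reach auth1, cache2, web1.
Found cache2.

Yes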